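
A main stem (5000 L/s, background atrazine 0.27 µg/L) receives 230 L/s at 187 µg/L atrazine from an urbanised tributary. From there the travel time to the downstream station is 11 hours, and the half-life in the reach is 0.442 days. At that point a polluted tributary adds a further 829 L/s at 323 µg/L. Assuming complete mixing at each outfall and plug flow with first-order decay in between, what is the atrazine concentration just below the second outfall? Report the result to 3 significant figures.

47.8 µg/L

Mixed concentration C = ΣQC/ΣQ = (5000·0.2700 + 230.0·187.0) / 5230 = 44360/5230 = 8.482 µg/L; combined flow 5230 L/s.
Half-life 0.442 d → k = ln 2 / 0.442 = 1.568 d⁻¹.
First-order decay: C = 8.482·exp(−k·t) = 8.482·0.4874 = 4.134 µg/L.
At the second outfall, C = (5230·4.134 + 829.0·323.0) / (5230 + 829.0) = 47.76 µg/L.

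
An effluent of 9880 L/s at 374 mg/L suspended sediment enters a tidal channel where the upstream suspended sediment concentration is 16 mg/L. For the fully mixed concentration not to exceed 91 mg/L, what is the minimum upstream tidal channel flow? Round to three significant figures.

37300 L/s

Set C_mix = 91: (Q·16.00 + 9880·374.0) / (Q + 9880) = 91
→ Q = 9880·(374.0 − 91)/(91 − 16.00) = 37280 L/s.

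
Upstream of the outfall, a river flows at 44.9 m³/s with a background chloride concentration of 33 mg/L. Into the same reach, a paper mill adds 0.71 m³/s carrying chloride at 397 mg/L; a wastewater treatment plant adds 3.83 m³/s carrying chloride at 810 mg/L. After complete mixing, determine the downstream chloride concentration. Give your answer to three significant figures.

Mixed concentration C = ΣQC/ΣQ = (44.90·33.00 + 0.7100·397.0 + 3.830·810.0) / 49.44 = 4866/49.44 = 98.42 mg/L.

98.4 mg/L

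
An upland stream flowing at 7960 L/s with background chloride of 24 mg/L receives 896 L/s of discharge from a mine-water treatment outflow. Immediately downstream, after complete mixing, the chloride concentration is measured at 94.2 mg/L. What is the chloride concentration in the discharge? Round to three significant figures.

718 mg/L

Mass balance: 7960·24.00 + 896.0·Cₑ = 8856·94.20
→ Cₑ = (8856·94.20 − 7960·24.00) / 896.0 = 717.9 mg/L.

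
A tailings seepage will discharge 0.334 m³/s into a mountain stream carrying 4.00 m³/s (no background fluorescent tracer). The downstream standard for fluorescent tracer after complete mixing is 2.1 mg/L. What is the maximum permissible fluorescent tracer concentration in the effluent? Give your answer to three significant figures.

At the limit, (Qr·Cr + Qe·Cₑ)/(Qr + Qe) = 2.1:
Cₑ = (4.334·2.1 − 4.000·0) / 0.3340 = 27.25 mg/L.

27.2 mg/L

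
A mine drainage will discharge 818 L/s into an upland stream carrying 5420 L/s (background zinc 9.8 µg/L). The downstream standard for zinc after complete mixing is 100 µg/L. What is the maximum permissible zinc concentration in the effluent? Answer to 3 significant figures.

At the limit, (Qr·Cr + Qe·Cₑ)/(Qr + Qe) = 100:
Cₑ = (6238·100 − 5420·9.800) / 818.0 = 697.7 µg/L.

698 µg/L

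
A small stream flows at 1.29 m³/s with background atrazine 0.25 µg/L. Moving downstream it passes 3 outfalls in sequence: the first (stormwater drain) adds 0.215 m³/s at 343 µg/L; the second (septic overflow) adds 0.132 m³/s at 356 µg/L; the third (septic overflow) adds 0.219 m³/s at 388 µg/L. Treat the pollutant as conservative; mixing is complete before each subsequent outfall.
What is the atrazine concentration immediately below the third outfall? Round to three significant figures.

111 µg/L

Below outfall 1: Q → 1.505 m³/s, C = (1.290·0.2500 + 0.2150·343.0)/1.505 = 49.21 µg/L.
Below outfall 2: Q → 1.637 m³/s, C = (1.505·49.21 + 0.1320·356.0)/1.637 = 73.95 µg/L.
Below outfall 3: Q → 1.856 m³/s, C = (1.637·73.95 + 0.2190·388.0)/1.856 = 111.0 µg/L.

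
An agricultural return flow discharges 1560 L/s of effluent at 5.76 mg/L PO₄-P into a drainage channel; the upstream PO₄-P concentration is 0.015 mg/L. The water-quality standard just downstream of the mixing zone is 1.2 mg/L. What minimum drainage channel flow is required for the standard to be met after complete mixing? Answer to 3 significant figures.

6000 L/s

Set C_mix = 1.2: (Q·0.01500 + 1560·5.760) / (Q + 1560) = 1.2
→ Q = 1560·(5.760 − 1.2)/(1.2 − 0.01500) = 6003 L/s.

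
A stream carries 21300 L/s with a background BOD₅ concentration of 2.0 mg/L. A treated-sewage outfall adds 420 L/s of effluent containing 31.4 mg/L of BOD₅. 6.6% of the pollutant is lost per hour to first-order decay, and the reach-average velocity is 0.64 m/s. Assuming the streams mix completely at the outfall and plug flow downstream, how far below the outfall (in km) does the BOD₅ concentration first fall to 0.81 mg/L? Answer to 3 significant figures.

Flow-weighted average: C = (21300·2.000 + 420.0·31.40) / 21720 = 55790/21720 = 2.569 mg/L.
6.6%/h lost → k = −ln(1 − 0.066) = 0.06828 h⁻¹.
Set 2.569·exp(−k·t) = 0.81 → t = ln(2.569/0.81)/k = 60850 s = 16.90 h.
Distance = v·t = 0.64·60850 = 38940 m = 38.94 km.

38.9 km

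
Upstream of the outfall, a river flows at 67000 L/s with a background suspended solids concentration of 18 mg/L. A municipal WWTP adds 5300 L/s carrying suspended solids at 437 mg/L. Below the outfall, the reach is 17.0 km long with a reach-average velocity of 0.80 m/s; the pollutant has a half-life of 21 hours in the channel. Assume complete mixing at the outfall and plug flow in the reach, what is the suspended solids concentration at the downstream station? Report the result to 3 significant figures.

40.1 mg/L

Mass balance: C = (67000·18.00 + 5300·437.0) / 72300 = 3522000/72300 = 48.72 mg/L.
Travel time t = 17.0·1000 / 0.80 = 21250 s = 5.903 h.
Half-life 21 h → k = ln 2 / 21 = 0.03301 h⁻¹ = 0.7922 d⁻¹.
Decay over the reach: 48.72·exp(−kt) = 48.72·0.8230 = 40.09 mg/L.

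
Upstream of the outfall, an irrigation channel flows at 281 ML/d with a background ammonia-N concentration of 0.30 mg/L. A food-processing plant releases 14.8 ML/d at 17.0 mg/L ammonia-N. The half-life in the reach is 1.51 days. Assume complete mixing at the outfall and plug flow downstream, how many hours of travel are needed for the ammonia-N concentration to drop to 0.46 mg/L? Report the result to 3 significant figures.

Flow-weighted average: C = (281.0·0.3000 + 14.80·17.00) / 295.8 = 335.9/295.8 = 1.136 mg/L.
Half-life 1.51 d → k = ln 2 / 1.51 = 0.4590 d⁻¹.
1.136·exp(−k·t) = 0.46 → t = ln(1.136/0.46)/k = 170100 s = 47.25 h.

47.2 h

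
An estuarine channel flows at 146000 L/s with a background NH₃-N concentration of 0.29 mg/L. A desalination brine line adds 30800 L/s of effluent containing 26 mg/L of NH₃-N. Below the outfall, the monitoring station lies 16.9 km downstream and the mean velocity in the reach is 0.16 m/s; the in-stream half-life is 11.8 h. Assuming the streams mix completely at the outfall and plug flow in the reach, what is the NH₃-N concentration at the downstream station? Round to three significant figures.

After mixing, C = (146000·0.2900 + 30800·26.00) / 176800 = 843100/176800 = 4.769 mg/L.
Travel time t = 16.9·1000 / 0.16 = 105600 s = 29.34 h.
Half-life 11.8 h → k = ln 2 / 11.8 = 0.05874 h⁻¹ = 1.410 d⁻¹.
Applying C = C₀e^(−kt): 4.769 × 0.1784 = 0.8510 mg/L.

0.851 mg/L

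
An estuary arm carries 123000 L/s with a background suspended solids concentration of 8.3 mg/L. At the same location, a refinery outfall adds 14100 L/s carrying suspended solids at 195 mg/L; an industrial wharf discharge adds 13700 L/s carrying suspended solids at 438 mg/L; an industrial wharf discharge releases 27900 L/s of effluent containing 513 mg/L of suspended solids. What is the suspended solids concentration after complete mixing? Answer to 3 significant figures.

135 mg/L

Mass balance: C = (123000·8.300 + 14100·195.0 + 13700·438.0 + 27900·513.0) / 178700 = 24080000/178700 = 134.8 mg/L.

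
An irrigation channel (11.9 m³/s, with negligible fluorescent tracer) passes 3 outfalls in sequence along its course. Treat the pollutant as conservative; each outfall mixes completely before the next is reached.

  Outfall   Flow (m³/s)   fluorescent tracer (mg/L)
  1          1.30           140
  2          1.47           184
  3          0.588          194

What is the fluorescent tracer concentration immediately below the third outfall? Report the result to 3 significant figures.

After outfall 1: Q = 11.90 + 1.300 = 13.20 m³/s; C = (11.90·0 + 1.300·140.0)/13.20 = 13.79 mg/L.
After outfall 2: Q = 13.20 + 1.470 = 14.67 m³/s; C = (13.20·13.79 + 1.470·184.0)/14.67 = 30.84 mg/L.
After outfall 3: Q = 14.67 + 0.5880 = 15.26 m³/s; C = (14.67·30.84 + 0.5880·194.0)/15.26 = 37.13 mg/L.

37.1 mg/L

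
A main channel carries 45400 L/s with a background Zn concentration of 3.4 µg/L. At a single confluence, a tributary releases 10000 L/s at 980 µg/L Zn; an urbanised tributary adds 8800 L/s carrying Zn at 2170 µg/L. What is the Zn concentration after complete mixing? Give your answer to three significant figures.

452 µg/L

Conservation of mass: C = (45400·3.400 + 10000·980.0 + 8800·2170) / 64200 = 29050000/64200 = 452.5 µg/L.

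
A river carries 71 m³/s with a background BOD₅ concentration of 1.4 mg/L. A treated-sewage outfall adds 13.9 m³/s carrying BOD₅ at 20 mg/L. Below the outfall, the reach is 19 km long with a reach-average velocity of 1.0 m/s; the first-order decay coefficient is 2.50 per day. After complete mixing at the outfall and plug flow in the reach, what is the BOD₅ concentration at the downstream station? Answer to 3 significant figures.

2.57 mg/L

Mixed concentration C = ΣQC/ΣQ = (71.00·1.400 + 13.90·20.00) / 84.90 = 377.4/84.90 = 4.445 mg/L.
Travel time t = 19·1000 / 1.0 = 19000 s = 5.278 h.
First-order decay: C = 4.445·exp(−k·t) = 4.445·0.5771 = 2.565 mg/L.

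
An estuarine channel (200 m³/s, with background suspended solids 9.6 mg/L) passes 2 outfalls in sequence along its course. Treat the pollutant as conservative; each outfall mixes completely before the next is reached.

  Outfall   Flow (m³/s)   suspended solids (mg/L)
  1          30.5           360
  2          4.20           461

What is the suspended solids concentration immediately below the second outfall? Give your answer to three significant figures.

63.2 mg/L

Outfall 1: combined Q = 230.5 m³/s; C = (200.0·9.600 + 30.50·360.0)/230.5 = 55.97 mg/L.
Outfall 2: combined Q = 234.7 m³/s; C = (230.5·55.97 + 4.200·461.0)/234.7 = 63.21 mg/L.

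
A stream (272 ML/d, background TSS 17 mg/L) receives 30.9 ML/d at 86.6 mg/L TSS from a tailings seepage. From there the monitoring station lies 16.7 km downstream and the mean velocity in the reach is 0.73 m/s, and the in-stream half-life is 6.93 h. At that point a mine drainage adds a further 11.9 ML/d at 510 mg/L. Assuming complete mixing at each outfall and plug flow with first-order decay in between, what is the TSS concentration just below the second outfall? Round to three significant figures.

31.6 mg/L

After mixing, C = (272.0·17.00 + 30.90·86.60) / 302.9 = 7300/302.9 = 24.10 mg/L; combined flow 302.9 ML/d.
Travel time t = 16.7·1000 / 0.73 = 22880 s = 6.355 h.
Half-life 6.93 h → k = ln 2 / 6.93 = 0.1000 h⁻¹ = 2.401 d⁻¹.
Applying C = C₀e^(−kt): 24.10 × 0.5296 = 12.76 mg/L.
At the second outfall, C = (302.9·12.76 + 11.90·510.0) / (302.9 + 11.90) = 31.56 mg/L.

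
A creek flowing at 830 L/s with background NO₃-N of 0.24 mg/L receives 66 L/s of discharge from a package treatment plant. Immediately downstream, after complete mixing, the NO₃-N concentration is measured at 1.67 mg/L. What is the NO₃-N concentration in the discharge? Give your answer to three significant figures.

Mass balance: 830.0·0.2400 + 66.00·Cₑ = 896.0·1.670
→ Cₑ = (896.0·1.670 − 830.0·0.2400) / 66.00 = 19.65 mg/L.

19.7 mg/L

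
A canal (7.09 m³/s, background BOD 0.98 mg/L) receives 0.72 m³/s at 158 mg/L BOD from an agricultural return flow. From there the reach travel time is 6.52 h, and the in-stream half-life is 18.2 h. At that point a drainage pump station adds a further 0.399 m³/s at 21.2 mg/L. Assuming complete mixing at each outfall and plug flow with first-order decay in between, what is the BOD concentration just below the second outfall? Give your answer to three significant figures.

Mixed concentration C = ΣQC/ΣQ = (7.090·0.9800 + 0.7200·158.0) / 7.810 = 120.7/7.810 = 15.46 mg/L; combined flow 7.810 m³/s.
Half-life 18.2 h → k = ln 2 / 18.2 = 0.03809 h⁻¹ = 0.9140 d⁻¹.
Applying C = C₀e^(−kt): 15.46 × 0.7801 = 12.06 mg/L.
Second outfall: C = (7.810·12.06 + 0.3990·21.20)/8.209 = 12.50 mg/L.

12.5 mg/L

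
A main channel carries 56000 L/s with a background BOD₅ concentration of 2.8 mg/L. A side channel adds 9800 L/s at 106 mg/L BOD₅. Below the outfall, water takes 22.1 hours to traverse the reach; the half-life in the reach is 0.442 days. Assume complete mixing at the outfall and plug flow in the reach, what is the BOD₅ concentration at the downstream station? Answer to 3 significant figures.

Conservation of mass: C = (56000·2.800 + 9800·106.0) / 65800 = 1196000/65800 = 18.17 mg/L.
Half-life 0.442 d → k = ln 2 / 0.442 = 1.568 d⁻¹.
After decay, C = 18.17 × e^(−kt) = 18.17 × 0.2360 = 4.288 mg/L.

4.29 mg/L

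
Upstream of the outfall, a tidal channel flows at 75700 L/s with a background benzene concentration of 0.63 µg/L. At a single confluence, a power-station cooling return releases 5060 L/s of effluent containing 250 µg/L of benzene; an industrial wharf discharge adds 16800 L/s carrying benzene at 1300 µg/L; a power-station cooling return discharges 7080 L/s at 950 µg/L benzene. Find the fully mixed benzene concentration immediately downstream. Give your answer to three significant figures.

286 µg/L

After mixing, C = (75700·0.6300 + 5060·250.0 + 16800·1300 + 7080·950.0) / 104600 = 29880000/104600 = 285.5 µg/L.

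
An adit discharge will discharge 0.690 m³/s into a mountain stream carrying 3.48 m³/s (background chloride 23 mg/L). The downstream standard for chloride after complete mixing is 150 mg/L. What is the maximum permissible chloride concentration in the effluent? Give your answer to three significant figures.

At the limit, (Qr·Cr + Qe·Cₑ)/(Qr + Qe) = 150:
Cₑ = (4.170·150 − 3.480·23.00) / 0.6900 = 790.5 mg/L.

791 mg/L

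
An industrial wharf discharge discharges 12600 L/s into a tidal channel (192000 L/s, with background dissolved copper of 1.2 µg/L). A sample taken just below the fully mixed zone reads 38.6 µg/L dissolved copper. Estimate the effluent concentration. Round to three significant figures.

609 µg/L

Mass balance: 192000·1.200 + 12600·Cₑ = 204600·38.60
→ Cₑ = (204600·38.60 − 192000·1.200) / 12600 = 608.5 µg/L.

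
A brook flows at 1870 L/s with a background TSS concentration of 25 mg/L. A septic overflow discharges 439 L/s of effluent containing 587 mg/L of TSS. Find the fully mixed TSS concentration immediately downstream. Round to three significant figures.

After mixing, C = (1870·25.00 + 439.0·587.0) / 2309 = 304400/2309 = 131.9 mg/L.

132 mg/L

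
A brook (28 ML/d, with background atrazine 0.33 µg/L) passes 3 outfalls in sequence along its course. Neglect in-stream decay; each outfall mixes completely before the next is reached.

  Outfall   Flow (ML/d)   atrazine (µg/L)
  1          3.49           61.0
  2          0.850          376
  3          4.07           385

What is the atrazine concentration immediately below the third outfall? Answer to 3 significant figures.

57.9 µg/L

Outfall 1: combined Q = 31.49 ML/d; C = (28.00·0.3300 + 3.490·61.00)/31.49 = 7.054 µg/L.
Outfall 2: combined Q = 32.34 ML/d; C = (31.49·7.054 + 0.8500·376.0)/32.34 = 16.75 µg/L.
Outfall 3: combined Q = 36.41 ML/d; C = (32.34·16.75 + 4.070·385.0)/36.41 = 57.91 µg/L.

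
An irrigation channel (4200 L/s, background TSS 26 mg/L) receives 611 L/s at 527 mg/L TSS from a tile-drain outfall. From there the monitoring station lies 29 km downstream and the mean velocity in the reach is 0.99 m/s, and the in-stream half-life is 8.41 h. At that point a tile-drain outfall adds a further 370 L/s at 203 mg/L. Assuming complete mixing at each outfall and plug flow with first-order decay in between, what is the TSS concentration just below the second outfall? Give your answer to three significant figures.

Conservation of mass: C = (4200·26.00 + 611.0·527.0) / 4811 = 431200/4811 = 89.63 mg/L; combined flow 4811 L/s.
Travel time t = 29·1000 / 0.99 = 29290 s = 8.137 h.
Half-life 8.41 h → k = ln 2 / 8.41 = 0.08242 h⁻¹ = 1.978 d⁻¹.
After decay, C = 89.63 × e^(−kt) = 89.63 × 0.5114 = 45.83 mg/L.
Second outfall: C = (4811·45.83 + 370.0·203.0)/5181 = 57.06 mg/L.

57.1 mg/L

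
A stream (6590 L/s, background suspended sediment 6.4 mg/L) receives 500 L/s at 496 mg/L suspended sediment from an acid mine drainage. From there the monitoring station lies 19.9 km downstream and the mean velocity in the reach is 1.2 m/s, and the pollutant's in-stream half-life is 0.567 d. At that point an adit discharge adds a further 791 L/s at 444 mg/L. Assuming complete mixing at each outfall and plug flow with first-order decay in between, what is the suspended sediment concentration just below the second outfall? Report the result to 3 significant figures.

73.7 mg/L

Conservation of mass: C = (6590·6.400 + 500.0·496.0) / 7090 = 290200/7090 = 40.93 mg/L; combined flow 7090 L/s.
Travel time t = 19.9·1000 / 1.2 = 16580 s = 4.606 h.
Half-life 0.567 d → k = ln 2 / 0.567 = 1.222 d⁻¹.
First-order decay: C = 40.93·exp(−k·t) = 40.93·0.7909 = 32.37 mg/L.
Second outfall: C = (7090·32.37 + 791.0·444.0)/7881 = 73.68 mg/L.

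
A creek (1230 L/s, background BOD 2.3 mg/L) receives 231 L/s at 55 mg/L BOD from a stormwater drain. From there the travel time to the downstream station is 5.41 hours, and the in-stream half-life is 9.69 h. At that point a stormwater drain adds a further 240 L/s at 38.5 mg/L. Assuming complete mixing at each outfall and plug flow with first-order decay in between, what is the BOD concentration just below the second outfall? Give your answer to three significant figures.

Conservation of mass: C = (1230·2.300 + 231.0·55.00) / 1461 = 15530/1461 = 10.63 mg/L; combined flow 1461 L/s.
Half-life 9.69 h → k = ln 2 / 9.69 = 0.07153 h⁻¹ = 1.717 d⁻¹.
Decay over the reach: 10.63·exp(−kt) = 10.63·0.6791 = 7.220 mg/L.
Second outfall: C = (1461·7.220 + 240.0·38.50)/1701 = 11.63 mg/L.

11.6 mg/L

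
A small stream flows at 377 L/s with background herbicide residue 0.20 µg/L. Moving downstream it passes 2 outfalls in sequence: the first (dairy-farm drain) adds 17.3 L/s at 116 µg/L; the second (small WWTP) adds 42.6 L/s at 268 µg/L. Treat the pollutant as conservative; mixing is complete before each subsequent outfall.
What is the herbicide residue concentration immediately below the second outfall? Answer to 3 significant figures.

After outfall 1: Q = 377.0 + 17.30 = 394.3 L/s; C = (377.0·0.2000 + 17.30·116.0)/394.3 = 5.281 µg/L.
After outfall 2: Q = 394.3 + 42.60 = 436.9 L/s; C = (394.3·5.281 + 42.60·268.0)/436.9 = 30.90 µg/L.

30.9 µg/L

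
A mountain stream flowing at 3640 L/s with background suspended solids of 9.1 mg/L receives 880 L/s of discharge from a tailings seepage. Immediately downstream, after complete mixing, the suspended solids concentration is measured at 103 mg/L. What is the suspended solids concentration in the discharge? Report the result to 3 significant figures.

Mass balance: 3640·9.100 + 880.0·Cₑ = 4520·103.0
→ Cₑ = (4520·103.0 − 3640·9.100) / 880.0 = 491.4 mg/L.

491 mg/L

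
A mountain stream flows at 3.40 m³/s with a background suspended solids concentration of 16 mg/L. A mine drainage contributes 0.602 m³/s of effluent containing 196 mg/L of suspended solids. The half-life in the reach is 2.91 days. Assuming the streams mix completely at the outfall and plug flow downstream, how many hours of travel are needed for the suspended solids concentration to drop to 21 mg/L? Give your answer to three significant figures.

72.4 h

After mixing, C = (3.400·16.00 + 0.6020·196.0) / 4.002 = 172.4/4.002 = 43.08 mg/L.
Half-life 2.91 d → k = ln 2 / 2.91 = 0.2382 d⁻¹.
43.08·exp(−k·t) = 21 → t = ln(43.08/21)/k = 260600 s = 72.39 h.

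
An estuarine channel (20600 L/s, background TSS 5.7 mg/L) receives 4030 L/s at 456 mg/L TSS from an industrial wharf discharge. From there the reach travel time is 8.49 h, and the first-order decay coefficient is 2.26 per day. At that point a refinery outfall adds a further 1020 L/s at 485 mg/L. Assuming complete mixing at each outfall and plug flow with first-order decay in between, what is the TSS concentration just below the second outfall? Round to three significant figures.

Mass balance: C = (20600·5.700 + 4030·456.0) / 24630 = 1955000/24630 = 79.38 mg/L; combined flow 24630 L/s.
Decay over the reach: 79.38·exp(−kt) = 79.38·0.4496 = 35.69 mg/L.
Second outfall: C = (24630·35.69 + 1020·485.0)/25650 = 53.55 mg/L.

53.6 mg/L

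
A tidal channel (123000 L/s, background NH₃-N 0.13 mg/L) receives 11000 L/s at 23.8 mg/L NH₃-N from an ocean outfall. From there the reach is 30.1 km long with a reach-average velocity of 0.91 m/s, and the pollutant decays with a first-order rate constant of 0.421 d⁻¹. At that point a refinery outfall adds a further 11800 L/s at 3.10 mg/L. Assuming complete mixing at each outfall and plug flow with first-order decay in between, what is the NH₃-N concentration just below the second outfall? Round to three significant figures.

Mixed concentration C = ΣQC/ΣQ = (123000·0.1300 + 11000·23.80) / 134000 = 277800/134000 = 2.073 mg/L; combined flow 134000 L/s.
Travel time t = 30.1·1000 / 0.91 = 33080 s = 9.188 h.
After decay, C = 2.073 × e^(−kt) = 2.073 × 0.8511 = 1.764 mg/L.
Second outfall: C = (134000·1.764 + 11800·3.100)/145800 = 1.873 mg/L.

1.87 mg/L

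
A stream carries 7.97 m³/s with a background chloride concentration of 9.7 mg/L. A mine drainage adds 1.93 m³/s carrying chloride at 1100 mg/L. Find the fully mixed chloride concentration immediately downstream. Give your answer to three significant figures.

222 mg/L

Mixed concentration C = ΣQC/ΣQ = (7.970·9.700 + 1.930·1100) / 9.900 = 2200/9.900 = 222.3 mg/L.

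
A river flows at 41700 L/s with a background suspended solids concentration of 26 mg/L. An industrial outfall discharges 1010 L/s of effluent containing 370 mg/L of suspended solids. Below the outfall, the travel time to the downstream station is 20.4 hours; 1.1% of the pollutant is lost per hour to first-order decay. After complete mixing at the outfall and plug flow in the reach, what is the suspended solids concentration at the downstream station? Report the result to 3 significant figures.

27.2 mg/L

Mixed concentration C = ΣQC/ΣQ = (41700·26.00 + 1010·370.0) / 42710 = 1458000/42710 = 34.13 mg/L.
1.1%/h lost → k = −ln(1 − 0.011) = 0.01106 h⁻¹.
First-order decay: C = 34.13·exp(−k·t) = 34.13·0.7980 = 27.24 mg/L.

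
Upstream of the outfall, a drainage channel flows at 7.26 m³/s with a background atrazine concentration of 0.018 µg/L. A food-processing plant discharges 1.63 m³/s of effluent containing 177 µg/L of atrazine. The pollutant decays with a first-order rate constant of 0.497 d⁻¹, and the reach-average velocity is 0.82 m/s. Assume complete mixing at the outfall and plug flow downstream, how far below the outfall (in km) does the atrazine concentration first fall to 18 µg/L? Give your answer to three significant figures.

84.1 km

Conservation of mass: C = (7.260·0.01800 + 1.630·177.0) / 8.890 = 288.6/8.890 = 32.47 µg/L.
Set 32.47·exp(−k·t) = 18 → t = ln(32.47/18)/k = 102500 s = 28.49 h.
Distance = v·t = 0.82·102500 = 84090 m = 84.09 km.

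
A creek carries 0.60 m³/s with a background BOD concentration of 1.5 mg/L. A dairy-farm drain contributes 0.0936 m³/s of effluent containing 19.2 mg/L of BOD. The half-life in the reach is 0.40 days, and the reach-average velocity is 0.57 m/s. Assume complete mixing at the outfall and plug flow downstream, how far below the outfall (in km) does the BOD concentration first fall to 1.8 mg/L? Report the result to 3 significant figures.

Mixed concentration C = ΣQC/ΣQ = (0.6000·1.500 + 0.09360·19.20) / 0.6936 = 2.697/0.6936 = 3.889 mg/L.
Half-life 0.40 d → k = ln 2 / 0.40 = 1.733 d⁻¹.
Set 3.889·exp(−k·t) = 1.8 → t = ln(3.889/1.8)/k = 38400 s = 10.67 h.
Distance = v·t = 0.57·38400 = 21890 m = 21.89 km.

21.9 km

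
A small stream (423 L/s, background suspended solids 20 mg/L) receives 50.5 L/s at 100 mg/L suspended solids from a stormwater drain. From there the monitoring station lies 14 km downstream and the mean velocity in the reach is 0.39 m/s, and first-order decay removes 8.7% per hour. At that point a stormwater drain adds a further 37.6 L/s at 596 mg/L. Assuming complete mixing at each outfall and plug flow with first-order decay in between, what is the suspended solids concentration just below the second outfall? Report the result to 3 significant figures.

After mixing, C = (423.0·20.00 + 50.50·100.0) / 473.5 = 13510/473.5 = 28.53 mg/L; combined flow 473.5 L/s.
Travel time t = 14·1000 / 0.39 = 35900 s = 9.972 h.
8.7%/h lost → k = −ln(1 − 0.087) = 0.09102 h⁻¹.
After decay, C = 28.53 × e^(−kt) = 28.53 × 0.4035 = 11.51 mg/L.
Second outfall: C = (473.5·11.51 + 37.60·596.0)/511.1 = 54.51 mg/L.

54.5 mg/L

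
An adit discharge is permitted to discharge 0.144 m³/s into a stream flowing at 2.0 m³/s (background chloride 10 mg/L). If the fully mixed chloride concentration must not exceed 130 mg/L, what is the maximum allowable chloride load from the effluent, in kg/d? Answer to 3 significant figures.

22400 kg/d

Mass balance at the limit: 2.000·10.00 + 0.1440·Cₑ = 2.144·130 → Cₑ = 1797 mg/L.
Load = 0.1440 m³/s × 1797 g/m³ × 86 400 s/d = 22350 kg/d.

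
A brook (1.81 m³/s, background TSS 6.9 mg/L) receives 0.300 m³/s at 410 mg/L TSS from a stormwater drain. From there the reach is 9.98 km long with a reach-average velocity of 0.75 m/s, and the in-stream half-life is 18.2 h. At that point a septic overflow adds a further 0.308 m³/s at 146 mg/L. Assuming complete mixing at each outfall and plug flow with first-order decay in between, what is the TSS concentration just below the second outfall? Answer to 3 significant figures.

67.3 mg/L

Flow-weighted average: C = (1.810·6.900 + 0.3000·410.0) / 2.110 = 135.5/2.110 = 64.21 mg/L; combined flow 2.110 m³/s.
Travel time t = 9.98·1000 / 0.75 = 13310 s = 3.696 h.
Half-life 18.2 h → k = ln 2 / 18.2 = 0.03809 h⁻¹ = 0.9140 d⁻¹.
Applying C = C₀e^(−kt): 64.21 × 0.8687 = 55.78 mg/L.
Second outfall: C = (2.110·55.78 + 0.3080·146.0)/2.418 = 67.27 mg/L.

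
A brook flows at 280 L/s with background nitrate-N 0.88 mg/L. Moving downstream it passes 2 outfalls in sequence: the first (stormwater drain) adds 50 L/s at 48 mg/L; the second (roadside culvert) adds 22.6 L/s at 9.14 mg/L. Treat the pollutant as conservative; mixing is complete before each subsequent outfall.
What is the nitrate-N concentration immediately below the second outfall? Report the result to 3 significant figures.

After outfall 1: Q = 280.0 + 50.00 = 330.0 L/s; C = (280.0·0.8800 + 50.00·48.00)/330.0 = 8.019 mg/L.
After outfall 2: Q = 330.0 + 22.60 = 352.6 L/s; C = (330.0·8.019 + 22.60·9.140)/352.6 = 8.091 mg/L.

8.09 mg/L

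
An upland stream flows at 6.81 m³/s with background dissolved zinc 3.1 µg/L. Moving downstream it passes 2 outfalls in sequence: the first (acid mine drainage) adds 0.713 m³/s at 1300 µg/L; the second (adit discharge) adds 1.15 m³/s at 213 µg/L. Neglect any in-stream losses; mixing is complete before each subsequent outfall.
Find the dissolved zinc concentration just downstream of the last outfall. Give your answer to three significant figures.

138 µg/L

Outfall 1: combined Q = 7.523 m³/s; C = (6.810·3.100 + 0.7130·1300)/7.523 = 126.0 µg/L.
Outfall 2: combined Q = 8.673 m³/s; C = (7.523·126.0 + 1.150·213.0)/8.673 = 137.5 µg/L.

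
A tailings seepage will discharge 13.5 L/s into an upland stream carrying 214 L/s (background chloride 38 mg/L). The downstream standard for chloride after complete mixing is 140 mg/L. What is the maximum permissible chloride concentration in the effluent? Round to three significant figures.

1760 mg/L

At the limit, (Qr·Cr + Qe·Cₑ)/(Qr + Qe) = 140:
Cₑ = (227.5·140 − 214.0·38.00) / 13.50 = 1757 mg/L.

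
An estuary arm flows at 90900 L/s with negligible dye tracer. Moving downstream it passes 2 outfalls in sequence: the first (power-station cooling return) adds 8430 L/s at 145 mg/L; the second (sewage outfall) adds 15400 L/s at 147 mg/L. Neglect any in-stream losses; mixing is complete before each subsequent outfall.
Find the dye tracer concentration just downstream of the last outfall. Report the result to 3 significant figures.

Below outfall 1: Q → 99330 L/s, C = (90900·0 + 8430·145.0)/99330 = 12.31 mg/L.
Below outfall 2: Q → 114700 L/s, C = (99330·12.31 + 15400·147.0)/114700 = 30.39 mg/L.

30.4 mg/L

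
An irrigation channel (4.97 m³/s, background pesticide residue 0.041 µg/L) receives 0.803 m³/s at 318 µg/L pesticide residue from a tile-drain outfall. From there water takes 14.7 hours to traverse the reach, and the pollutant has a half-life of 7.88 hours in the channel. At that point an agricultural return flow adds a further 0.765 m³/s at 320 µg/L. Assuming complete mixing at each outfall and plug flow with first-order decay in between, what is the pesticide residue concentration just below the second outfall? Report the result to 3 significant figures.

Mass balance: C = (4.970·0.04100 + 0.8030·318.0) / 5.773 = 255.6/5.773 = 44.27 µg/L; combined flow 5.773 m³/s.
Half-life 7.88 h → k = ln 2 / 7.88 = 0.08796 h⁻¹ = 2.111 d⁻¹.
Applying C = C₀e^(−kt): 44.27 × 0.2744 = 12.15 µg/L.
Second outfall: C = (5.773·12.15 + 0.7650·320.0)/6.538 = 48.17 µg/L.

48.2 µg/L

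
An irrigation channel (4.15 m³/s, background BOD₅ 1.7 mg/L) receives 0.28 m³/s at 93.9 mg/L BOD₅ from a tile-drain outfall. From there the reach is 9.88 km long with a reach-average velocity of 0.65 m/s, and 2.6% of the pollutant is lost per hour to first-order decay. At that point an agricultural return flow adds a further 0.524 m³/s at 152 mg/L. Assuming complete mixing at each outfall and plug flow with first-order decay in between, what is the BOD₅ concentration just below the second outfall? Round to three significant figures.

22.1 mg/L

Mass balance: C = (4.150·1.700 + 0.2800·93.90) / 4.430 = 33.35/4.430 = 7.528 mg/L; combined flow 4.430 m³/s.
Travel time t = 9.88·1000 / 0.65 = 15200 s = 4.222 h.
2.6%/h lost → k = −ln(1 − 0.026) = 0.02634 h⁻¹.
Decay over the reach: 7.528·exp(−kt) = 7.528·0.8947 = 6.735 mg/L.
At the second outfall, C = (4.430·6.735 + 0.5240·152.0) / (4.430 + 0.5240) = 22.10 mg/L.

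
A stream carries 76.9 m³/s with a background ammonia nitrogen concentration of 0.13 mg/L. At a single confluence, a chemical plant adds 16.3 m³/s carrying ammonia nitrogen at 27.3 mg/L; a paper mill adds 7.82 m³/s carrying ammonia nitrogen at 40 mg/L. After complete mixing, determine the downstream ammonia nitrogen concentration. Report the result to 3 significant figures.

Flow-weighted average: C = (76.90·0.1300 + 16.30·27.30 + 7.820·40.00) / 101.0 = 767.8/101.0 = 7.600 mg/L.

7.60 mg/L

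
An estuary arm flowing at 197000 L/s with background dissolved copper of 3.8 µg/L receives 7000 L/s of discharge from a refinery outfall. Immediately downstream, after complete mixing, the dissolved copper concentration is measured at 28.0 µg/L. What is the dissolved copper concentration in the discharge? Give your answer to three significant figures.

709 µg/L

Mass balance: 197000·3.800 + 7000·Cₑ = 204000·28.00
→ Cₑ = (204000·28.00 − 197000·3.800) / 7000 = 709.1 µg/L.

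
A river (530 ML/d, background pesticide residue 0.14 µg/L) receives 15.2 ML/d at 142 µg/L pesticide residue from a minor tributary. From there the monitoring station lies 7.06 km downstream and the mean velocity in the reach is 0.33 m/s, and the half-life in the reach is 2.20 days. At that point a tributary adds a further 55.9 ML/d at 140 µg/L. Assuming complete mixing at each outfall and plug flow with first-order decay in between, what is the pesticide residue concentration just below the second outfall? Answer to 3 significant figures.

16.5 µg/L

Mass balance: C = (530.0·0.1400 + 15.20·142.0) / 545.2 = 2233/545.2 = 4.095 µg/L; combined flow 545.2 ML/d.
Travel time t = 7.06·1000 / 0.33 = 21390 s = 5.943 h.
Half-life 2.20 d → k = ln 2 / 2.20 = 0.3151 d⁻¹.
Decay over the reach: 4.095·exp(−kt) = 4.095·0.9250 = 3.788 µg/L.
Second outfall: C = (545.2·3.788 + 55.90·140.0)/601.1 = 16.45 µg/L.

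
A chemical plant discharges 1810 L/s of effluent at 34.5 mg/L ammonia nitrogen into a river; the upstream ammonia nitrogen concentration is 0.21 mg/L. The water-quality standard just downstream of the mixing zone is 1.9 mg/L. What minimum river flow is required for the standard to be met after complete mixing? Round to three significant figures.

Set C_mix = 1.9: (Q·0.2100 + 1810·34.50) / (Q + 1810) = 1.9
→ Q = 1810·(34.50 − 1.9)/(1.9 − 0.2100) = 34910 L/s.

34900 L/s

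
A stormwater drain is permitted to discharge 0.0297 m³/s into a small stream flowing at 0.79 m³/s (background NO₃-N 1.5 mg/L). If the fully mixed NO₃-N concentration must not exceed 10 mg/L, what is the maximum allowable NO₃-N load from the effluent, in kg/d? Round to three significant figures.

606 kg/d

Mass balance at the limit: 0.7900·1.500 + 0.02970·Cₑ = 0.8197·10 → Cₑ = 236.1 mg/L.
Load = 0.02970 m³/s × 236.1 g/m³ × 86 400 s/d = 605.8 kg/d.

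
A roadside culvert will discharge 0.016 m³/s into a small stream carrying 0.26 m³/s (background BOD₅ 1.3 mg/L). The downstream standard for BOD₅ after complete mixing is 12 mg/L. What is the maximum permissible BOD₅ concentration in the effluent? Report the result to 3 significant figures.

At the limit, (Qr·Cr + Qe·Cₑ)/(Qr + Qe) = 12:
Cₑ = (0.2760·12 − 0.2600·1.300) / 0.01600 = 185.9 mg/L.

186 mg/L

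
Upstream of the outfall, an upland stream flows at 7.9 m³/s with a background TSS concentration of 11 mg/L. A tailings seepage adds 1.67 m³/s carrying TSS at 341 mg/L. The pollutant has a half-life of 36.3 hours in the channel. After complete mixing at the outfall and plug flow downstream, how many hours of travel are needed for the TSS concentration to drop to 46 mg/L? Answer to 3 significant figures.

Mass balance: C = (7.900·11.00 + 1.670·341.0) / 9.570 = 656.4/9.570 = 68.59 mg/L.
Half-life 36.3 h → k = ln 2 / 36.3 = 0.01909 h⁻¹ = 0.4583 d⁻¹.
68.59·exp(−k·t) = 46 → t = ln(68.59/46)/k = 75310 s = 20.92 h.

20.9 h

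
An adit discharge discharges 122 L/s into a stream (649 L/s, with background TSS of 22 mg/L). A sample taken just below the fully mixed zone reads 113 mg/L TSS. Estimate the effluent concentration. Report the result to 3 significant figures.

597 mg/L

Mass balance: 649.0·22.00 + 122.0·Cₑ = 771.0·113.0
→ Cₑ = (771.0·113.0 − 649.0·22.00) / 122.0 = 597.1 mg/L.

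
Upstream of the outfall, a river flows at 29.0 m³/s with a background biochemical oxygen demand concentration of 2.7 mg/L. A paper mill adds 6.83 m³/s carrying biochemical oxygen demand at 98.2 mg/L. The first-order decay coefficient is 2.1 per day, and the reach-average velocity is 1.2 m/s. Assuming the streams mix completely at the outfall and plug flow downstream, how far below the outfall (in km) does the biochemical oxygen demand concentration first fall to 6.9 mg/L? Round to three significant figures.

54.7 km

Conservation of mass: C = (29.00·2.700 + 6.830·98.20) / 35.83 = 749.0/35.83 = 20.90 mg/L.
Set 20.90·exp(−k·t) = 6.9 → t = ln(20.90/6.9)/k = 45600 s = 12.67 h.
Distance = v·t = 1.2·45600 = 54730 m = 54.73 km.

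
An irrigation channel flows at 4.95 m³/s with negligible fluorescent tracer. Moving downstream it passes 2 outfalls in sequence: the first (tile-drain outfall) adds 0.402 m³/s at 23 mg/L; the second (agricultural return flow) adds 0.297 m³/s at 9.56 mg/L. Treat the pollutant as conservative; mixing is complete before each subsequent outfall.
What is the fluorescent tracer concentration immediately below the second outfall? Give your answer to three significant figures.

2.14 mg/L

Outfall 1: combined Q = 5.352 m³/s; C = (4.950·0 + 0.4020·23.00)/5.352 = 1.728 mg/L.
Outfall 2: combined Q = 5.649 m³/s; C = (5.352·1.728 + 0.2970·9.560)/5.649 = 2.139 mg/L.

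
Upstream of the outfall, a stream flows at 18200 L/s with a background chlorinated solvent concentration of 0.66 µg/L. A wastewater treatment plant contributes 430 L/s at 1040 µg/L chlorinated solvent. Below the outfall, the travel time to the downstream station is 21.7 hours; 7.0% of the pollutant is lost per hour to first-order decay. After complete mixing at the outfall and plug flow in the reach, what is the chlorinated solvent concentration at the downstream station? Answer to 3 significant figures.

5.10 µg/L

After mixing, C = (18200·0.6600 + 430.0·1040) / 18630 = 459200/18630 = 24.65 µg/L.
7.0%/h lost → k = −ln(1 − 0.07) = 0.07257 h⁻¹.
Decay over the reach: 24.65·exp(−kt) = 24.65·0.2071 = 5.104 µg/L.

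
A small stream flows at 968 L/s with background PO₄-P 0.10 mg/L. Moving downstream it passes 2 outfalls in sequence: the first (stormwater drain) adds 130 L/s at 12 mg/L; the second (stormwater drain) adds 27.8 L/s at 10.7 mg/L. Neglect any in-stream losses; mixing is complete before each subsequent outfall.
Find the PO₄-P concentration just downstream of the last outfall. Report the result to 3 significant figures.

1.74 mg/L

After outfall 1: Q = 968.0 + 130.0 = 1098 L/s; C = (968.0·0.1000 + 130.0·12.00)/1098 = 1.509 mg/L.
After outfall 2: Q = 1098 + 27.80 = 1126 L/s; C = (1098·1.509 + 27.80·10.70)/1126 = 1.736 mg/L.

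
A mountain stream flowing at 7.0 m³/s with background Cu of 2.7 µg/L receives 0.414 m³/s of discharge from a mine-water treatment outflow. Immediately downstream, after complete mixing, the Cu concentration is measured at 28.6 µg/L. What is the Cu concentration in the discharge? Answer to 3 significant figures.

467 µg/L

Mass balance: 7.000·2.700 + 0.4140·Cₑ = 7.414·28.60
→ Cₑ = (7.414·28.60 − 7.000·2.700) / 0.4140 = 466.5 µg/L.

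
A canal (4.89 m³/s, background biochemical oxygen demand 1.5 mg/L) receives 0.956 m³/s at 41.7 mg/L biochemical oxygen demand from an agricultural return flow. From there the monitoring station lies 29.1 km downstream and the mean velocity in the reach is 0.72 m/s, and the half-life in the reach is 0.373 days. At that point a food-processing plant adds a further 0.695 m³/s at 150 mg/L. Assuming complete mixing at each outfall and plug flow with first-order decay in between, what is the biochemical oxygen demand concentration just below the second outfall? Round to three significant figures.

19.0 mg/L

Flow-weighted average: C = (4.890·1.500 + 0.9560·41.70) / 5.846 = 47.20/5.846 = 8.074 mg/L; combined flow 5.846 m³/s.
Travel time t = 29.1·1000 / 0.72 = 40420 s = 11.23 h.
Half-life 0.373 d → k = ln 2 / 0.373 = 1.858 d⁻¹.
After decay, C = 8.074 × e^(−kt) = 8.074 × 0.4193 = 3.385 mg/L.
Second outfall: C = (5.846·3.385 + 0.6950·150.0)/6.541 = 18.96 mg/L.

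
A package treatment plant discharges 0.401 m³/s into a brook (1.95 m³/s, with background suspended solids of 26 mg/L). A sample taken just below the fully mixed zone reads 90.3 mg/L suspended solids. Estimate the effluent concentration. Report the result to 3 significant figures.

Mass balance: 1.950·26.00 + 0.4010·Cₑ = 2.351·90.30
→ Cₑ = (2.351·90.30 − 1.950·26.00) / 0.4010 = 403.0 mg/L.

403 mg/L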